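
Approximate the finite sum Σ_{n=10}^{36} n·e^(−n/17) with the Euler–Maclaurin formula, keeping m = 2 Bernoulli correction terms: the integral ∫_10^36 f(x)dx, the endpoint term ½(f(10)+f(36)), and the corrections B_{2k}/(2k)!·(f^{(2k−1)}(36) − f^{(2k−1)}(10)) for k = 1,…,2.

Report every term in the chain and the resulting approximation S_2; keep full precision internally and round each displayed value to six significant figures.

S_2 ≈ 151.394

∫_10^36 x·e^(−x/17) dx evaluates to 146.482.
½[f(10) + f(36)] = ½[5.55306 + 4.33132] = 4.94219.
Running total after boundary: 151.425.
Correction k=1: B_{2}/2! · (f^{(1)}(36) − f^{(1)}(10)) = 1/12 · (-0.134469 − 0.228656) = -0.0302604.
Running total after k=1: 151.394.
Correction k=2: B_{4}/4! · (f^{(3)}(36) − f^{(3)}(10)) = −1/720 · (0.000367335 − 0.00463415) = 5.92613e-06.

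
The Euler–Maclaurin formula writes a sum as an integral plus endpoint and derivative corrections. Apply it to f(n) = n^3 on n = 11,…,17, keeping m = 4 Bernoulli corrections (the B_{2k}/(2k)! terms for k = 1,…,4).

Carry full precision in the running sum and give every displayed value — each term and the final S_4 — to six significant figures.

S_4 ≈ 20384.0

The integral term ∫_11^17 x^3 dx = 17220.0.
Boundary: ½(f(11) + f(17)) = ½(1331.00 + 4913.00) = 3122.00.
Integral + boundary = 20342.0.
Order-1 term: 1/12 · (867.000 − 363.000) = 42.0000.
Partial sum through k=1: 20384.0.
Order-2 term: −1/720 · (6.00000 − 6.00000) = 0.00000.
Partial sum through k=2: 20384.0.
Order-3 term: 1/30240 · (0.00000 − 0.00000) = 0.00000.
Partial sum through k=3: 20384.0.
Order-4 term: −1/1209600 · (0.00000 − 0.00000) = 0.00000.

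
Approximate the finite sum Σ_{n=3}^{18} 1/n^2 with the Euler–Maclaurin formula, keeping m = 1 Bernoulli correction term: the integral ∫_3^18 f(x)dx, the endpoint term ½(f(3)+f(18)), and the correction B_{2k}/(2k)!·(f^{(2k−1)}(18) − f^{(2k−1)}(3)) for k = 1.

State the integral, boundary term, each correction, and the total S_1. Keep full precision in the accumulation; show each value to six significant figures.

S_1 ≈ 0.341021

The integral term ∫_3^18 1/x^2 dx = 0.277778.
Endpoint term: (f(3) + f(18))/2 = (0.111111 + 0.00308642)/2 = 0.0570988.
Running total after boundary: 0.334877.
Correction k=1: B_{2}/2! · (f^{(1)}(18) − f^{(1)}(3)) = 1/12 · (-0.000342936 − (-0.0740741)) = 0.00614426.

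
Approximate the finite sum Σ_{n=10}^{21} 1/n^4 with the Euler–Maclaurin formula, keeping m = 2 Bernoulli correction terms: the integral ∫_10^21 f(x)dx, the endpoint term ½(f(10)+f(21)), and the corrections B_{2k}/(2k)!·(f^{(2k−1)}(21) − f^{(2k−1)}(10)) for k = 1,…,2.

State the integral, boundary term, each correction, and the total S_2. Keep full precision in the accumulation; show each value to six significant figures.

∫_10^21 1/x^4 dx evaluates to 0.000297340.
Endpoint term: (f(10) + f(21))/2 = (0.000100000 + 5.14189e-06)/2 = 5.25709e-05.
Running total after boundary: 0.000349911.
Correction k=1: B_{2}/2! · (f^{(1)}(21) − f^{(1)}(10)) = 1/12 · (-9.79408e-07 − (-4.00000e-05)) = 3.25172e-06.
After k=1: 0.000353163.
Correction k=2: B_{4}/4! · (f^{(3)}(21) − f^{(3)}(10)) = −1/720 · (-6.66264e-08 − (-1.20000e-05)) = -1.65741e-08.

S_2 ≈ 0.000353146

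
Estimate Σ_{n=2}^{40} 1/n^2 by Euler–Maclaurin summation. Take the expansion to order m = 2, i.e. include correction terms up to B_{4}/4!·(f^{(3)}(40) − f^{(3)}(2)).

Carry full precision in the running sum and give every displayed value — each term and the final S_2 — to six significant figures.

S_2 ≈ 0.620102

The integral term ∫_2^40 1/x^2 dx = 0.475000.
½[f(2) + f(40)] = ½[0.250000 + 0.000625000] = 0.125312.
Running total after boundary: 0.600313.
Order-1 term: 1/12 · (-3.12500e-05 − (-0.250000)) = 0.0208307.
After k=1: 0.621143.
Order-2 term: −1/720 · (-2.34375e-07 − (-0.750000)) = -0.00104167.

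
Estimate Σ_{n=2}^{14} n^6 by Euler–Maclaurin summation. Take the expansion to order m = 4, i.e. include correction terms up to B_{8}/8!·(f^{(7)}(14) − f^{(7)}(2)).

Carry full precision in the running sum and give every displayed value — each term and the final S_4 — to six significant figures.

S_4 ≈ 1.90923e+07

The integral term ∫_2^14 x^6 dx = 1.50591e+07.
½[f(2) + f(14)] = ½[64.0000 + 7.52954e+06] = 3.76480e+06.
Integral + boundary = 1.88239e+07.
k=1: B_{2}/(2)! × [f^{(1)}(14) − f^{(1)}(2)] = 1/12 × (3.22694e+06 − 192.000) = 268896.
Running total after k=1: 1.90927e+07.
k=2: B_{4}/(4)! × [f^{(3)}(14) − f^{(3)}(2)] = −1/720 × (329280 − 960.000) = -456.000.
Running total after k=2: 1.90923e+07.
k=3: B_{6}/(6)! × [f^{(5)}(14) − f^{(5)}(2)] = 1/30240 × (10080.0 − 1440.00) = 0.285714.
Running total after k=3: 1.90923e+07.
k=4: B_{8}/(8)! × [f^{(7)}(14) − f^{(7)}(2)] = −1/1209600 × (0.00000 − 0.00000) = 0.00000.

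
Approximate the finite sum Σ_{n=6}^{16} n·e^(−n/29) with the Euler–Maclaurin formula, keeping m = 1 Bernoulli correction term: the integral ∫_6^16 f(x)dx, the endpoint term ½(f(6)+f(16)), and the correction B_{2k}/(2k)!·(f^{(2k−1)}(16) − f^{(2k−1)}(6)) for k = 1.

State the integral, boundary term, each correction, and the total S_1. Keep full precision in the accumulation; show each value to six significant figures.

S_1 ≈ 80.6926

∫_6^16 x·e^(−x/29) dx evaluates to 73.6778.
½[f(6) + f(16)] = ½[4.87862 + 9.21529] = 7.04696.
So far: 80.7248.
Correction k=1: B_{2}/2! · (f^{(1)}(16) − f^{(1)}(6)) = 1/12 · (0.258187 − 0.644875) = -0.0322240.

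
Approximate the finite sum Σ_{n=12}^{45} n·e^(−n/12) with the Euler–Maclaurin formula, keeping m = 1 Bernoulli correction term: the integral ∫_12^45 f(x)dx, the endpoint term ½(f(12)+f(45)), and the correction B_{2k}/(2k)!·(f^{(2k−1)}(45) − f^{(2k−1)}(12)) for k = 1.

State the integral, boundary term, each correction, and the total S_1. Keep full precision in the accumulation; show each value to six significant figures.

S_1 ≈ 92.5942

∫_12^45 x·e^(−x/12) dx evaluates to 89.8631.
Endpoint term: (f(12) + f(45))/2 = (4.41455 + 1.05830)/2 = 2.73643.
Running total after boundary: 92.5996.
k=1: B_{2}/(2)! × [f^{(1)}(45) − f^{(1)}(12)] = 1/12 × (-0.0646738 − 0.00000) = -0.00538948.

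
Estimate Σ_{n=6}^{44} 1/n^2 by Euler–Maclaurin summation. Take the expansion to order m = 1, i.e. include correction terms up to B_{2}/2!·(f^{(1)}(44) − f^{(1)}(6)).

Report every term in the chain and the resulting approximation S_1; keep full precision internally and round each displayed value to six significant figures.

Integral: ∫_6^44 1/x^2 dx = 0.143939.
½[f(6) + f(44)] = ½[0.0277778 + 0.000516529] = 0.0141472.
Running total after boundary: 0.158087.
Order-1 term: 1/12 · (-2.34786e-05 − (-0.00925926)) = 0.000769648.

S_1 ≈ 0.158856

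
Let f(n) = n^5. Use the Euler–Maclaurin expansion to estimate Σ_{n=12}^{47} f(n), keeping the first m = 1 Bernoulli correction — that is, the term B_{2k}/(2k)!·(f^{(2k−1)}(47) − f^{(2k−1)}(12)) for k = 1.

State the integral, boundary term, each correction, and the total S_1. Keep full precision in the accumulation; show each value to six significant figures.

S_1 ≈ 1.91286e+09

∫_12^47 x^5 dx evaluates to 1.79604e+09.
Endpoint term: (f(12) + f(47))/2 = (248832 + 2.29345e+08)/2 = 1.14797e+08.
So far: 1.91084e+09.
k=1: B_{2}/(2)! × [f^{(1)}(47) − f^{(1)}(12)] = 1/12 × (2.43984e+07 − 103680) = 2.02456e+06.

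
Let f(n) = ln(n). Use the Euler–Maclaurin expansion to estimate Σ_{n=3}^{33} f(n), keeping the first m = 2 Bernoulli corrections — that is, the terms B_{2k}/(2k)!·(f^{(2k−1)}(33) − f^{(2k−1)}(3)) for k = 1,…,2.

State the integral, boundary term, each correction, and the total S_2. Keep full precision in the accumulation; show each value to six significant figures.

S_2 ≈ 84.3613

∫_3^33 ln(x) dx evaluates to 82.0889.
½[f(3) + f(33)] = ½[1.09861 + 3.49651] = 2.29756.
Integral + boundary = 84.3865.
Correction k=1: B_{2}/2! · (f^{(1)}(33) − f^{(1)}(3)) = 1/12 · (0.0303030 − 0.333333) = -0.0252525.
Running total after k=1: 84.3612.
Correction k=2: B_{4}/4! · (f^{(3)}(33) − f^{(3)}(3)) = −1/720 · (5.56529e-05 − 0.0740741) = 0.000102803.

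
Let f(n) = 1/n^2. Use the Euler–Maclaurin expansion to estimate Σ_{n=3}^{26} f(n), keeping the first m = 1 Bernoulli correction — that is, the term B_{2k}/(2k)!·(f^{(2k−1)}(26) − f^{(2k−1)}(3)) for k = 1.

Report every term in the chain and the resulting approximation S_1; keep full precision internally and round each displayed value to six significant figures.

The integral term ∫_3^26 1/x^2 dx = 0.294872.
Endpoint term: (f(3) + f(26))/2 = (0.111111 + 0.00147929)/2 = 0.0562952.
Running total after boundary: 0.351167.
k=1: B_{2}/(2)! × [f^{(1)}(26) − f^{(1)}(3)] = 1/12 × (-0.000113792 − (-0.0740741)) = 0.00616336.

S_1 ≈ 0.357330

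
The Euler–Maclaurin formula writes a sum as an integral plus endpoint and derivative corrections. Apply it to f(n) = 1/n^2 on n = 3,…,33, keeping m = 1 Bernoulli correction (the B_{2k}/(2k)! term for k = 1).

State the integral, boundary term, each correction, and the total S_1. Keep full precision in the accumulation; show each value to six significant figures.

Integral: ∫_3^33 1/x^2 dx = 0.303030.
½[f(3) + f(33)] = ½[0.111111 + 0.000918274] = 0.0560147.
So far: 0.359045.
Order-1 term: 1/12 · (-5.56529e-05 − (-0.0740741)) = 0.00616820.

S_1 ≈ 0.365213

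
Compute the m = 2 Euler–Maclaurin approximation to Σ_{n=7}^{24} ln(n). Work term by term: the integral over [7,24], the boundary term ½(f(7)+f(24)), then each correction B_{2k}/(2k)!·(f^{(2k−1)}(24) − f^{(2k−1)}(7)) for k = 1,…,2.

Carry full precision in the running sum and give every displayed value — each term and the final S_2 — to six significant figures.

S_2 ≈ 48.2055

The integral term ∫_7^24 ln(x) dx = 45.6519.
Boundary: ½(f(7) + f(24)) = ½(1.94591 + 3.17805) = 2.56198.
Running total after boundary: 48.2139.
Correction k=1: B_{2}/2! · (f^{(1)}(24) − f^{(1)}(7)) = 1/12 · (0.0416667 − 0.142857) = -0.00843254.
Running total after k=1: 48.2055.
Correction k=2: B_{4}/4! · (f^{(3)}(24) − f^{(3)}(7)) = −1/720 · (0.000144676 − 0.00583090) = 7.89754e-06.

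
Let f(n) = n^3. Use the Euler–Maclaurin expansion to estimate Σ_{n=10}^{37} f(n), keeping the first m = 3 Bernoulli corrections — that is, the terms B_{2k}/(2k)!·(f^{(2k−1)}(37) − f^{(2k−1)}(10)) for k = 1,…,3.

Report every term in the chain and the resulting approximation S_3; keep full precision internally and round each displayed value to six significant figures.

The integral term ∫_10^37 x^3 dx = 466040.
½[f(10) + f(37)] = ½[1000.00 + 50653.0] = 25826.5.
Integral + boundary = 491867.
k=1: B_{2}/(2)! × [f^{(1)}(37) − f^{(1)}(10)] = 1/12 × (4107.00 − 300.000) = 317.250.
After k=1: 492184.
k=2: B_{4}/(4)! × [f^{(3)}(37) − f^{(3)}(10)] = −1/720 × (6.00000 − 6.00000) = 0.00000.
After k=2: 492184.
k=3: B_{6}/(6)! × [f^{(5)}(37) − f^{(5)}(10)] = 1/30240 × (0.00000 − 0.00000) = 0.00000.

S_3 ≈ 492184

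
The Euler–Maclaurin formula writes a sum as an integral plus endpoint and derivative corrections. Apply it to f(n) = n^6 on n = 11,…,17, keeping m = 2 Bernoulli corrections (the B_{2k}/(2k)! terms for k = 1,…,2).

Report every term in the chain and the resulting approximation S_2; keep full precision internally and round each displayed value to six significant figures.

S_2 ≈ 6.94193e+07

∫_11^17 x^6 dx evaluates to 5.58359e+07.
Boundary: ½(f(11) + f(17)) = ½(1.77156e+06 + 2.41376e+07) = 1.29546e+07.
Running total after boundary: 6.87905e+07.
k=1: B_{2}/(2)! × [f^{(1)}(17) − f^{(1)}(11)] = 1/12 × (8.51914e+06 − 966306) = 629403.
Running total after k=1: 6.94199e+07.
k=2: B_{4}/(4)! × [f^{(3)}(17) − f^{(3)}(11)] = −1/720 × (589560 − 159720) = -597.000.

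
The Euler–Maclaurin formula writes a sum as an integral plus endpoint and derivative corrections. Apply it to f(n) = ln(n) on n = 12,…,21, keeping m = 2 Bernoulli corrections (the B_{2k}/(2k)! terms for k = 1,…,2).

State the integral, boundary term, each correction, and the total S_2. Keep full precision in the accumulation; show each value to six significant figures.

S_2 ≈ 27.8778

The integral term ∫_12^21 ln(x) dx = 25.1161.
½[f(12) + f(21)] = ½[2.48491 + 3.04452] = 2.76471.
So far: 27.8808.
Correction k=1: B_{2}/2! · (f^{(1)}(21) − f^{(1)}(12)) = 1/12 · (0.0476190 − 0.0833333) = -0.00297619.
Running total after k=1: 27.8778.
Correction k=2: B_{4}/4! · (f^{(3)}(21) − f^{(3)}(12)) = −1/720 · (0.000215959 − 0.00115741) = 1.30757e-06.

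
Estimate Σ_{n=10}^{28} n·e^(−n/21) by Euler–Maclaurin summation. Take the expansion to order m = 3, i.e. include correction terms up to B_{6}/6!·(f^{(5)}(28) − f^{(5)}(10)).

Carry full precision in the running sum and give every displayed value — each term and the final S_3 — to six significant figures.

Integral: ∫_10^28 x·e^(−x/21) dx = 133.124.
Boundary: ½(f(10) + f(28)) = ½(6.21145 + 7.38072) = 6.79609.
So far: 139.920.
Correction k=1: B_{2}/2! · (f^{(1)}(28) − f^{(1)}(10)) = 1/12 · (-0.0878657 − 0.325362) = -0.0344356.
Partial sum through k=1: 139.886.
Correction k=2: B_{4}/4! · (f^{(3)}(28) − f^{(3)}(10)) = −1/720 · (0.000996210 − 0.00355477) = 3.55355e-06.
Partial sum through k=2: 139.886.
Correction k=3: B_{6}/6! · (f^{(5)}(28) − f^{(5)}(10)) = 1/30240 · (4.96975e-06 − 1.44484e-05) = -3.13448e-10.

S_3 ≈ 139.886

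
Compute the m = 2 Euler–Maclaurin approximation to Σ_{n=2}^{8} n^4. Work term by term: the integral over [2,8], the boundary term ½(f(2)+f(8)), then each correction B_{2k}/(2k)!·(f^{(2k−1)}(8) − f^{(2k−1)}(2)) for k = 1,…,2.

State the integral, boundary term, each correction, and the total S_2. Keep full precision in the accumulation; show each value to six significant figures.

Integral: ∫_2^8 x^4 dx = 6547.20.
½[f(2) + f(8)] = ½[16.0000 + 4096.00] = 2056.00.
Running total after boundary: 8603.20.
k=1: B_{2}/(2)! × [f^{(1)}(8) − f^{(1)}(2)] = 1/12 × (2048.00 − 32.0000) = 168.000.
Partial sum through k=1: 8771.20.
k=2: B_{4}/(4)! × [f^{(3)}(8) − f^{(3)}(2)] = −1/720 × (192.000 − 48.0000) = -0.200000.

S_2 ≈ 8771.00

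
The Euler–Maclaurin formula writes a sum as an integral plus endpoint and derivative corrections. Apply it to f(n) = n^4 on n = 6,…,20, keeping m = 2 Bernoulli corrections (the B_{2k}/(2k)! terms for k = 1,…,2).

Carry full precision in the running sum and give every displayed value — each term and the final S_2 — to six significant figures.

The integral term ∫_6^20 x^4 dx = 638445.
Boundary: ½(f(6) + f(20)) = ½(1296.00 + 160000) = 80648.0.
Running total after boundary: 719093.
Order-1 term: 1/12 · (32000.0 − 864.000) = 2594.67.
After k=1: 721687.
Order-2 term: −1/720 · (480.000 − 144.000) = -0.466667.

S_2 ≈ 721687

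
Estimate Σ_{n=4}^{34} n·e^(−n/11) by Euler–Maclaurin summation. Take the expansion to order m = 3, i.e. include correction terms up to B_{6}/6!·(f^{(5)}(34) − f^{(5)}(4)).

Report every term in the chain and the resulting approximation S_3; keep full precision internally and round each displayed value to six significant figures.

Integral: ∫_4^34 x·e^(−x/11) dx = 92.1957.
Boundary: ½(f(4) + f(34)) = ½(2.78058 + 1.54566) = 2.16312.
Running total after boundary: 94.3589.
k=1: B_{2}/(2)! × [f^{(1)}(34) − f^{(1)}(4)] = 1/12 × (-0.0950540 − 0.442364) = -0.0447849.
Partial sum through k=1: 94.3141.
k=2: B_{4}/(4)! × [f^{(3)}(34) − f^{(3)}(4)] = −1/720 × (-3.41552e-05 − 0.0151459) = 2.10834e-05.
Partial sum through k=2: 94.3141.
k=3: B_{6}/(6)! × [f^{(5)}(34) − f^{(5)}(4)] = 1/30240 × (5.92777e-06 − 0.000220131) = -7.08344e-09.

S_3 ≈ 94.3141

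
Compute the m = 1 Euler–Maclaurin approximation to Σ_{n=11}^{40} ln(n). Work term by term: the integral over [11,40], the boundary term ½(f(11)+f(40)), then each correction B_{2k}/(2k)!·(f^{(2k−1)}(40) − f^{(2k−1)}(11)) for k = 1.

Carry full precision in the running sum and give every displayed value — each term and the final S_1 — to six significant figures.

∫_11^40 ln(x) dx evaluates to 92.1783.
Boundary: ½(f(11) + f(40)) = ½(2.39790 + 3.68888) = 3.04339.
Running total after boundary: 95.2217.
k=1: B_{2}/(2)! × [f^{(1)}(40) − f^{(1)}(11)] = 1/12 × (0.0250000 − 0.0909091) = -0.00549242.

S_1 ≈ 95.2162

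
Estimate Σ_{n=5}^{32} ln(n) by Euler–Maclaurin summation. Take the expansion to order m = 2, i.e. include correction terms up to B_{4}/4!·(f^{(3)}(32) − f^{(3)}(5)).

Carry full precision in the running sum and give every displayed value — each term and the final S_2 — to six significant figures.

Integral: ∫_5^32 ln(x) dx = 75.8564.
½[f(5) + f(32)] = ½[1.60944 + 3.46574] = 2.53759.
Running total after boundary: 78.3939.
Order-1 term: 1/12 · (0.0312500 − 0.200000) = -0.0140625.
After k=1: 78.3799.
Order-2 term: −1/720 · (6.10352e-05 − 0.0160000) = 2.21375e-05.

S_2 ≈ 78.3799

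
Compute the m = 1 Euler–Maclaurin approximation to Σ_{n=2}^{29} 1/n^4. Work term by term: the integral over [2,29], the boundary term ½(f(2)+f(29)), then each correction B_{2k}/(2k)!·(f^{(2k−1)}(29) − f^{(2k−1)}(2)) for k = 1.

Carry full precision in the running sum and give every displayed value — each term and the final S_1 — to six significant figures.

∫_2^29 1/x^4 dx evaluates to 0.0416530.
Boundary: ½(f(2) + f(29)) = ½(0.0625000 + 1.41387e-06) = 0.0312507.
So far: 0.0729037.
k=1: B_{2}/(2)! × [f^{(1)}(29) − f^{(1)}(2)] = 1/12 × (-1.95016e-07 − (-0.125000)) = 0.0104167.

S_1 ≈ 0.0833204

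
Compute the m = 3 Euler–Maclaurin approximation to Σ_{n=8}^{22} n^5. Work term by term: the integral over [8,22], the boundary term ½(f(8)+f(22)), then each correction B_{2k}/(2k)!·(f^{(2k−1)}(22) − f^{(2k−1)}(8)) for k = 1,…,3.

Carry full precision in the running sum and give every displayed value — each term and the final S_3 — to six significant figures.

The integral term ∫_8^22 x^5 dx = 1.88530e+07.
½[f(8) + f(22)] = ½[32768.0 + 5.15363e+06] = 2.59320e+06.
Integral + boundary = 2.14462e+07.
Order-1 term: 1/12 · (1.17128e+06 − 20480.0) = 95900.0.
Running total after k=1: 2.15421e+07.
Order-2 term: −1/720 · (29040.0 − 3840.00) = -35.0000.
Running total after k=2: 2.15420e+07.
Order-3 term: 1/30240 · (120.000 − 120.000) = 0.00000.

S_3 ≈ 2.15420e+07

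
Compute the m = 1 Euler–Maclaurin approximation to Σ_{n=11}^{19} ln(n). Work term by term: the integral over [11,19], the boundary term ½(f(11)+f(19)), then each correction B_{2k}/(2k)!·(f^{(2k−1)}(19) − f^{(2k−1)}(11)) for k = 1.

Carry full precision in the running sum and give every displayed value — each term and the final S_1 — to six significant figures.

S_1 ≈ 24.2355

The integral term ∫_11^19 ln(x) dx = 21.5675.
Boundary: ½(f(11) + f(19)) = ½(2.39790 + 2.94444) = 2.67117.
Integral + boundary = 24.2387.
k=1: B_{2}/(2)! × [f^{(1)}(19) − f^{(1)}(11)] = 1/12 × (0.0526316 − 0.0909091) = -0.00318979.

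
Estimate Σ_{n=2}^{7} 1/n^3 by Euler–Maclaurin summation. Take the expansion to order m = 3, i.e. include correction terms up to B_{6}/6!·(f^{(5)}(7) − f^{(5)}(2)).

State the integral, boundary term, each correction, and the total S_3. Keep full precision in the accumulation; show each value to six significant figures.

S_3 ≈ 0.193299

∫_2^7 1/x^3 dx evaluates to 0.114796.
Endpoint term: (f(2) + f(7))/2 = (0.125000 + 0.00291545)/2 = 0.0639577.
Running total after boundary: 0.178754.
Order-1 term: 1/12 · (-0.00124948 − (-0.187500)) = 0.0155209.
Running total after k=1: 0.194275.
Order-2 term: −1/720 · (-0.000509992 − (-0.937500)) = -0.00130138.
Running total after k=2: 0.192973.
Order-3 term: 1/30240 · (-0.000437136 − (-9.84375)) = 0.000325506.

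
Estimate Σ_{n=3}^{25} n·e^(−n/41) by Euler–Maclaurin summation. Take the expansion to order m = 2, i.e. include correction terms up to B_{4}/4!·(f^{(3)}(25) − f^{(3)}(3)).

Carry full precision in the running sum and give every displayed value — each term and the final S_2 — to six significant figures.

S_2 ≈ 214.181

The integral term ∫_3^25 x·e^(−x/41) dx = 206.047.
Boundary: ½(f(3) + f(25)) = ½(2.78833 + 13.5871) = 8.18771.
Integral + boundary = 214.235.
k=1: B_{2}/(2)! × [f^{(1)}(25) − f^{(1)}(3)] = 1/12 × (0.212091 − 0.861434) = -0.0541119.
Running total after k=1: 214.181.
k=2: B_{4}/(4)! × [f^{(3)}(25) − f^{(3)}(3)] = −1/720 × (0.000772789 − 0.00161827) = 1.17428e-06.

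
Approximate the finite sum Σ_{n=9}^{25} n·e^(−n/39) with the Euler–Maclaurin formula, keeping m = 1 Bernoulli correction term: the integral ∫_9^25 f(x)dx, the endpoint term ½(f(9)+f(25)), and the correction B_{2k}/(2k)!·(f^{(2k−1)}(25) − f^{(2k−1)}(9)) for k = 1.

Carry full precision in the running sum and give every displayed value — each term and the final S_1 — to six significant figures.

∫_9^25 x·e^(−x/39) dx evaluates to 171.451.
½[f(9) + f(25)] = ½[7.14530 + 13.1688] = 10.1571.
Integral + boundary = 181.608.
Correction k=1: B_{2}/2! · (f^{(1)}(25) − f^{(1)}(9)) = 1/12 · (0.189090 − 0.610710) = -0.0351349.

S_1 ≈ 181.572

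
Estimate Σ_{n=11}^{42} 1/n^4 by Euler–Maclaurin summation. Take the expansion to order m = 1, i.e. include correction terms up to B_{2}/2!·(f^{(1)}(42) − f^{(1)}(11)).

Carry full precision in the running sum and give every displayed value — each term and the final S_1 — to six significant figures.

S_1 ≈ 0.000282318

∫_11^42 1/x^4 dx evaluates to 0.000245939.
Endpoint term: (f(11) + f(42))/2 = (6.83013e-05 + 3.21368e-07)/2 = 3.43114e-05.
So far: 0.000280250.
Correction k=1: B_{2}/2! · (f^{(1)}(42) − f^{(1)}(11)) = 1/12 · (-3.06065e-08 − (-2.48369e-05)) = 2.06719e-06.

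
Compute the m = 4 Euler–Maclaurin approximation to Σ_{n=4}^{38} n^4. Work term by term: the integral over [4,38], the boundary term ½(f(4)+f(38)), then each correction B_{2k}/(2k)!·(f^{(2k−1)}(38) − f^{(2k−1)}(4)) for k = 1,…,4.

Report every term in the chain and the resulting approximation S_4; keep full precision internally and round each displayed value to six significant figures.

S_4 ≈ 1.69078e+07

∫_4^38 x^4 dx evaluates to 1.58468e+07.
Boundary: ½(f(4) + f(38)) = ½(256.000 + 2.08514e+06) = 1.04270e+06.
Integral + boundary = 1.68895e+07.
Correction k=1: B_{2}/2! · (f^{(1)}(38) − f^{(1)}(4)) = 1/12 · (219488 − 256.000) = 18269.3.
After k=1: 1.69078e+07.
Correction k=2: B_{4}/4! · (f^{(3)}(38) − f^{(3)}(4)) = −1/720 · (912.000 − 96.0000) = -1.13333.
After k=2: 1.69078e+07.
Correction k=3: B_{6}/6! · (f^{(5)}(38) − f^{(5)}(4)) = 1/30240 · (0.00000 − 0.00000) = 0.00000.
After k=3: 1.69078e+07.
Correction k=4: B_{8}/8! · (f^{(7)}(38) − f^{(7)}(4)) = −1/1209600 · (0.00000 − 0.00000) = 0.00000.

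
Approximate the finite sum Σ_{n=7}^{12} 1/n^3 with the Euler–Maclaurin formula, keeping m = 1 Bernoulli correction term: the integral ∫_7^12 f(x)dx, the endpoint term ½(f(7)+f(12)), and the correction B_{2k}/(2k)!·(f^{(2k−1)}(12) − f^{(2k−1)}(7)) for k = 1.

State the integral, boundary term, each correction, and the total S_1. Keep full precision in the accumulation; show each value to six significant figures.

S_1 ≈ 0.00857100

The integral term ∫_7^12 1/x^3 dx = 0.00673186.
Boundary: ½(f(7) + f(12)) = ½(0.00291545 + 0.000578704) = 0.00174708.
Integral + boundary = 0.00847894.
Correction k=1: B_{2}/2! · (f^{(1)}(12) − f^{(1)}(7)) = 1/12 · (-0.000144676 − (-0.00124948)) = 9.20670e-05.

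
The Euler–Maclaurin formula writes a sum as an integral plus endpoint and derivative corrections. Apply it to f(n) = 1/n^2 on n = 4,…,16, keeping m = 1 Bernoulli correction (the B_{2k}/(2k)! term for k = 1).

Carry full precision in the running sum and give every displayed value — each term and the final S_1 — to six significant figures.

∫_4^16 1/x^2 dx evaluates to 0.187500.
½[f(4) + f(16)] = ½[0.0625000 + 0.00390625] = 0.0332031.
Running total after boundary: 0.220703.
Order-1 term: 1/12 · (-0.000488281 − (-0.0312500)) = 0.00256348.

S_1 ≈ 0.223267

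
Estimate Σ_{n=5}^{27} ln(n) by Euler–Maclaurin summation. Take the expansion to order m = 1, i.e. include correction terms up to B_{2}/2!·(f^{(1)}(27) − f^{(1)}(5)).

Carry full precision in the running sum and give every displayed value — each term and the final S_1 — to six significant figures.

S_1 ≈ 61.3795

The integral term ∫_5^27 ln(x) dx = 58.9404.
Boundary: ½(f(5) + f(27)) = ½(1.60944 + 3.29584) = 2.45264.
Integral + boundary = 61.3930.
k=1: B_{2}/(2)! × [f^{(1)}(27) − f^{(1)}(5)] = 1/12 × (0.0370370 − 0.200000) = -0.0135802.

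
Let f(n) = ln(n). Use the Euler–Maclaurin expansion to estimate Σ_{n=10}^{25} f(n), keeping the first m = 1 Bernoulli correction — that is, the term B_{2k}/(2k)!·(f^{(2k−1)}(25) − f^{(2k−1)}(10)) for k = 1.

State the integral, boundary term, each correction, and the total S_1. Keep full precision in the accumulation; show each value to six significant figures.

S_1 ≈ 45.2018

The integral term ∫_10^25 ln(x) dx = 42.4460.
½[f(10) + f(25)] = ½[2.30259 + 3.21888] = 2.76073.
Running total after boundary: 45.2068.
k=1: B_{2}/(2)! × [f^{(1)}(25) − f^{(1)}(10)] = 1/12 × (0.0400000 − 0.100000) = -0.00500000.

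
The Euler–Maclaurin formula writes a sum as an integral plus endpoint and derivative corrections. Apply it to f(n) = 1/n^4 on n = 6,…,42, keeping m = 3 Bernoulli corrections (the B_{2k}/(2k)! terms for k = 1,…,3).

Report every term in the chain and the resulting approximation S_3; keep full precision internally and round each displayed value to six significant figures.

∫_6^42 1/x^4 dx evaluates to 0.00153871.
Boundary: ½(f(6) + f(42)) = ½(0.000771605 + 3.21368e-07) = 0.000385963.
So far: 0.00192467.
k=1: B_{2}/(2)! × [f^{(1)}(42) − f^{(1)}(6)] = 1/12 × (-3.06065e-08 − (-0.000514403)) = 4.28644e-05.
Partial sum through k=1: 0.00196754.
k=2: B_{4}/(4)! × [f^{(3)}(42) − f^{(3)}(6)] = −1/720 × (-5.20519e-10 − (-0.000428669)) = -5.95373e-07.
Partial sum through k=2: 0.00196694.
k=3: B_{6}/(6)! × [f^{(5)}(42) − f^{(5)}(6)] = 1/30240 × (-1.65244e-11 − (-0.000666819)) = 2.20509e-08.

S_3 ≈ 0.00196696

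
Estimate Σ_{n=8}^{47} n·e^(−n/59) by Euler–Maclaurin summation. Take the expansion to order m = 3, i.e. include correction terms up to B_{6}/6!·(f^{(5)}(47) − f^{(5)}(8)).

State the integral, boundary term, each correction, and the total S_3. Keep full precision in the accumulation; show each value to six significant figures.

∫_8^47 x·e^(−x/59) dx evaluates to 632.105.
Boundary: ½(f(8) + f(47)) = ½(6.98558 + 21.1902) = 14.0879.
Running total after boundary: 646.193.
Correction k=1: B_{2}/2! · (f^{(1)}(47) − f^{(1)}(8)) = 1/12 · (0.0916993 − 0.754798) = -0.0552582.
Partial sum through k=1: 646.138.
Correction k=2: B_{4}/4! · (f^{(3)}(47) − f^{(3)}(8)) = −1/720 · (0.000285380 − 0.000718527) = 6.01593e-07.
Partial sum through k=2: 646.138.
Correction k=3: B_{6}/6! · (f^{(5)}(47) − f^{(5)}(8)) = 1/30240 · (1.56397e-07 − 3.50537e-07) = -6.41999e-12.

S_3 ≈ 646.138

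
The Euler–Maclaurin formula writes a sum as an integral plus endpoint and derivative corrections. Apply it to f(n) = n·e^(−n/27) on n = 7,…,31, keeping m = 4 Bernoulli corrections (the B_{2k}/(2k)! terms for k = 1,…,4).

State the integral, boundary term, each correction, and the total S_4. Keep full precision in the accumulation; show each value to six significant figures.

∫_7^31 x·e^(−x/27) dx evaluates to 211.578.
Endpoint term: (f(7) + f(31))/2 = (5.40136 + 9.83393)/2 = 7.61765.
Running total after boundary: 219.195.
Correction k=1: B_{2}/2! · (f^{(1)}(31) − f^{(1)}(7)) = 1/12 · (-0.0469961 − 0.571573) = -0.0515474.
Running total after k=1: 219.144.
Correction k=2: B_{4}/4! · (f^{(3)}(31) − f^{(3)}(7)) = −1/720 · (0.000805832 − 0.00290099) = 2.90994e-06.
Running total after k=2: 219.144.
Correction k=3: B_{6}/6! · (f^{(5)}(31) − f^{(5)}(7)) = 1/30240 · (2.29922e-06 − 6.88329e-06) = -1.51590e-10.
Running total after k=3: 219.144.
Correction k=4: B_{8}/8! · (f^{(7)}(31) − f^{(7)}(7)) = −1/1209600 · (4.79155e-09 − 1.34255e-08) = 7.13785e-15.

S_4 ≈ 219.144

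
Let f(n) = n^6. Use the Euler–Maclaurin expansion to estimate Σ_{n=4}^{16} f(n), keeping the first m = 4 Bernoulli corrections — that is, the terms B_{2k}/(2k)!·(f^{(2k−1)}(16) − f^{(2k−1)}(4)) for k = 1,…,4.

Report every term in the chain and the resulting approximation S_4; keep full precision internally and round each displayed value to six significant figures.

S_4 ≈ 4.72593e+07

∫_4^16 x^6 dx evaluates to 3.83456e+07.
Endpoint term: (f(4) + f(16))/2 = (4096.00 + 1.67772e+07)/2 = 8.39066e+06.
Integral + boundary = 4.67362e+07.
Order-1 term: 1/12 · (6.29146e+06 − 6144.00) = 523776.
After k=1: 4.72600e+07.
Order-2 term: −1/720 · (491520 − 7680.00) = -672.000.
After k=2: 4.72593e+07.
Order-3 term: 1/30240 · (11520.0 − 2880.00) = 0.285714.
After k=3: 4.72593e+07.
Order-4 term: −1/1209600 · (0.00000 − 0.00000) = 0.00000.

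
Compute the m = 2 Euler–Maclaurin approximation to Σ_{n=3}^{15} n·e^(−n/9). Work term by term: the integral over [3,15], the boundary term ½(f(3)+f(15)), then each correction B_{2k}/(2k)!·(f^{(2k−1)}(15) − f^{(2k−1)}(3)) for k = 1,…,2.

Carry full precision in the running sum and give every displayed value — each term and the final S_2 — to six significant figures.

Integral: ∫_3^15 x·e^(−x/9) dx = 36.5883.
Boundary: ½(f(3) + f(15)) = ½(2.14959 + 2.83313) = 2.49136.
So far: 39.0796.
k=1: B_{2}/(2)! × [f^{(1)}(15) − f^{(1)}(3)] = 1/12 × (-0.125917 − 0.477688) = -0.0503004.
Running total after k=1: 39.0293.
k=2: B_{4}/(4)! × [f^{(3)}(15) − f^{(3)}(3)] = −1/720 × (0.00310906 − 0.0235895) = 2.84451e-05.

S_2 ≈ 39.0293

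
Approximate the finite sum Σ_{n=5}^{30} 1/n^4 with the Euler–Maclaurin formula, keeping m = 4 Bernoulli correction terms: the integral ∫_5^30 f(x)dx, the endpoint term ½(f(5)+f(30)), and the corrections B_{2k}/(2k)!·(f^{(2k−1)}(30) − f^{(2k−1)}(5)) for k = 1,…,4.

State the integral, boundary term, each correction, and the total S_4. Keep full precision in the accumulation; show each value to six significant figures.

Integral: ∫_5^30 1/x^4 dx = 0.00265432.
Endpoint term: (f(5) + f(30))/2 = (0.00160000 + 1.23457e-06)/2 = 0.000800617.
So far: 0.00345494.
Order-1 term: 1/12 · (-1.64609e-07 − (-0.00128000)) = 0.000106653.
Running total after k=1: 0.00356159.
Order-2 term: −1/720 · (-5.48697e-09 − (-0.00153600)) = -2.13333e-06.
Running total after k=2: 0.00355946.
Order-3 term: 1/30240 · (-3.41411e-10 − (-0.00344064)) = 1.13778e-07.
Running total after k=3: 0.00355957.
Order-4 term: −1/1209600 · (-3.41411e-11 − (-0.0123863)) = -1.02400e-08.

S_4 ≈ 0.00355956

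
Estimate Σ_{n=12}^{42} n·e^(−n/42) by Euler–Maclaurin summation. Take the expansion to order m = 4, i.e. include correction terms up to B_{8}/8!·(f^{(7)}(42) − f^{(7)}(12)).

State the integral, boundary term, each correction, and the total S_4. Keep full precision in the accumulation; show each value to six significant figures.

S_4 ≈ 418.661

∫_12^42 x·e^(−x/42) dx evaluates to 406.472.
Endpoint term: (f(12) + f(42))/2 = (9.01773 + 15.4509)/2 = 12.2343.
Integral + boundary = 418.706.
k=1: B_{2}/(2)! × [f^{(1)}(42) − f^{(1)}(12)] = 1/12 × (0.00000 − 0.536769) = -0.0447308.
Running total after k=1: 418.661.
k=2: B_{4}/(4)! × [f^{(3)}(42) − f^{(3)}(12)] = −1/720 × (0.000417097 − 0.00115631) = 1.02668e-06.
Running total after k=2: 418.661.
k=3: B_{6}/(6)! × [f^{(5)}(42) − f^{(5)}(12)] = 1/30240 × (4.72899e-07 − 1.13850e-06) = -2.20108e-11.
Running total after k=3: 418.661.
k=4: B_{8}/(8)! × [f^{(7)}(42) − f^{(7)}(12)] = −1/1209600 × (4.02125e-10 − 9.19221e-10) = 4.27493e-16.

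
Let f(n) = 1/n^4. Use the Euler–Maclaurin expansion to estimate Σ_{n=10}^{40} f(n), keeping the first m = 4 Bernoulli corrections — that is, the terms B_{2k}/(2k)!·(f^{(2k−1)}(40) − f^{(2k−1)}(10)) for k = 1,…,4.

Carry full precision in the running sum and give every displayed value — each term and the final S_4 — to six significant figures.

∫_10^40 1/x^4 dx evaluates to 0.000328125.
Boundary: ½(f(10) + f(40)) = ½(0.000100000 + 3.90625e-07) = 5.01953e-05.
So far: 0.000378320.
Correction k=1: B_{2}/2! · (f^{(1)}(40) − f^{(1)}(10)) = 1/12 · (-3.90625e-08 − (-4.00000e-05)) = 3.33008e-06.
Partial sum through k=1: 0.000381650.
Correction k=2: B_{4}/4! · (f^{(3)}(40) − f^{(3)}(10)) = −1/720 · (-7.32422e-10 − (-1.20000e-05)) = -1.66656e-08.
Partial sum through k=2: 0.000381634.
Correction k=3: B_{6}/6! · (f^{(5)}(40) − f^{(5)}(10)) = 1/30240 · (-2.56348e-11 − (-6.72000e-06)) = 2.22221e-10.
Partial sum through k=3: 0.000381634.
Correction k=4: B_{8}/8! · (f^{(7)}(40) − f^{(7)}(10)) = −1/1209600 · (-1.44196e-12 − (-6.04800e-06)) = -5.00000e-12.

S_4 ≈ 0.000381634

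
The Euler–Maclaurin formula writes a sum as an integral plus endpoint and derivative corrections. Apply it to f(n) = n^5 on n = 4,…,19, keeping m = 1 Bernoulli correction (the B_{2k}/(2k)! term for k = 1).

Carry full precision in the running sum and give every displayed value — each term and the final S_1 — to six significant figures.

Integral: ∫_4^19 x^5 dx = 7.84030e+06.
½[f(4) + f(19)] = ½[1024.00 + 2.47610e+06] = 1.23856e+06.
Integral + boundary = 9.07886e+06.
Order-1 term: 1/12 · (651605 − 1280.00) = 54193.8.

S_1 ≈ 9.13305e+06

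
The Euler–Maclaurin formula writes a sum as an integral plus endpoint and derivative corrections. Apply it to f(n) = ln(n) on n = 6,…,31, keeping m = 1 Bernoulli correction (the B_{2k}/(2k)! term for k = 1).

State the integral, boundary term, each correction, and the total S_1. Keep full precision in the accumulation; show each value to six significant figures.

S_1 ≈ 73.3047

Integral: ∫_6^31 ln(x) dx = 70.7030.
½[f(6) + f(31)] = ½[1.79176 + 3.43399] = 2.61287.
Integral + boundary = 73.3159.
Correction k=1: B_{2}/2! · (f^{(1)}(31) − f^{(1)}(6)) = 1/12 · (0.0322581 − 0.166667) = -0.0112007.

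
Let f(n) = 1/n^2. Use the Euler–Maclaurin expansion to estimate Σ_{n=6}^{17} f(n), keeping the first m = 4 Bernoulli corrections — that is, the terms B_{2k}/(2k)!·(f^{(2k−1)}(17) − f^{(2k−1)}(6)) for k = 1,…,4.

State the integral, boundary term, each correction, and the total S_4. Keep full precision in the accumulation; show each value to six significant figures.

∫_6^17 1/x^2 dx evaluates to 0.107843.
Endpoint term: (f(6) + f(17))/2 = (0.0277778 + 0.00346021)/2 = 0.0156190.
Integral + boundary = 0.123462.
k=1: B_{2}/(2)! × [f^{(1)}(17) − f^{(1)}(6)] = 1/12 × (-0.000407083 − (-0.00925926)) = 0.000737681.
After k=1: 0.124200.
k=2: B_{4}/(4)! × [f^{(3)}(17) − f^{(3)}(6)] = −1/720 × (-1.69031e-05 − (-0.00308642)) = -4.26322e-06.
After k=2: 0.124196.
k=3: B_{6}/(6)! × [f^{(5)}(17) − f^{(5)}(6)] = 1/30240 × (-1.75465e-06 − (-0.00257202)) = 8.49954e-08.
After k=3: 0.124196.
k=4: B_{8}/(8)! × [f^{(7)}(17) − f^{(7)}(6)] = −1/1209600 × (-3.40001e-07 − (-0.00400091)) = -3.30735e-09.

S_4 ≈ 0.124196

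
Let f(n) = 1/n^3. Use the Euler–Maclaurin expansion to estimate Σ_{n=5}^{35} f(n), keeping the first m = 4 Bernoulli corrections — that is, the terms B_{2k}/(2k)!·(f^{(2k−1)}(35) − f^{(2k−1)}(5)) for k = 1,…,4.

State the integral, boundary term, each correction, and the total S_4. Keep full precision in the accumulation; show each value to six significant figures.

Integral: ∫_5^35 1/x^3 dx = 0.0195918.
Boundary: ½(f(5) + f(35)) = ½(0.00800000 + 2.33236e-05) = 0.00401166.
Running total after boundary: 0.0236035.
k=1: B_{2}/(2)! × [f^{(1)}(35) − f^{(1)}(5)] = 1/12 × (-1.99917e-06 − (-0.00480000)) = 0.000399833.
After k=1: 0.0240033.
k=2: B_{4}/(4)! × [f^{(3)}(35) − f^{(3)}(5)] = −1/720 × (-3.26395e-08 − (-0.00384000)) = -5.33329e-06.
After k=2: 0.0239980.
k=3: B_{6}/(6)! × [f^{(5)}(35) − f^{(5)}(5)] = 1/30240 × (-1.11907e-09 − (-0.00645120)) = 2.13333e-07.
After k=3: 0.0239982.
k=4: B_{8}/(8)! × [f^{(7)}(35) − f^{(7)}(5)] = −1/1209600 × (-6.57737e-11 − (-0.0185795)) = -1.53600e-08.

S_4 ≈ 0.0239982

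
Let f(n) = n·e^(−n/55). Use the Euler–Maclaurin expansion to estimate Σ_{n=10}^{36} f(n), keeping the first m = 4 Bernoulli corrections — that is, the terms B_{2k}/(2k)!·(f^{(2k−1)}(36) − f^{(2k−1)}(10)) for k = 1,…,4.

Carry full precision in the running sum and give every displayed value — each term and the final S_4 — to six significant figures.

S_4 ≈ 393.158

The integral term ∫_10^36 x·e^(−x/55) dx = 379.677.
Endpoint term: (f(10) + f(36))/2 = (8.33753 + 18.7084)/2 = 13.5230.
Running total after boundary: 393.200.
k=1: B_{2}/(2)! × [f^{(1)}(36) − f^{(1)}(10)] = 1/12 × (0.179525 − 0.682161) = -0.0418864.
Running total after k=1: 393.158.
k=2: B_{4}/(4)! × [f^{(3)}(36) − f^{(3)}(10)] = −1/720 × (0.000402936 − 0.000776750) = 5.19185e-07.
Running total after k=2: 393.158.
k=3: B_{6}/(6)! × [f^{(5)}(36) − f^{(5)}(10)] = 1/30240 × (2.46785e-07 − 4.39005e-07) = -6.35649e-12.
Running total after k=3: 393.158.
k=4: B_{8}/(8)! × [f^{(7)}(36) − f^{(7)}(10)] = −1/1209600 × (1.19130e-10 − 2.05367e-10) = 7.12935e-17.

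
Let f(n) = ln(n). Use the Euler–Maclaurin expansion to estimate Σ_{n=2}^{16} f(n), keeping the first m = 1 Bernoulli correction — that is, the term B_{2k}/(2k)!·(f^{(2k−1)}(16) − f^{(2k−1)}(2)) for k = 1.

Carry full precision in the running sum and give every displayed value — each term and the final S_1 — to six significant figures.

S_1 ≈ 30.6715

∫_2^16 ln(x) dx evaluates to 28.9751.
Endpoint term: (f(2) + f(16))/2 = (0.693147 + 2.77259)/2 = 1.73287.
Integral + boundary = 30.7080.
k=1: B_{2}/(2)! × [f^{(1)}(16) − f^{(1)}(2)] = 1/12 × (0.0625000 − 0.500000) = -0.0364583.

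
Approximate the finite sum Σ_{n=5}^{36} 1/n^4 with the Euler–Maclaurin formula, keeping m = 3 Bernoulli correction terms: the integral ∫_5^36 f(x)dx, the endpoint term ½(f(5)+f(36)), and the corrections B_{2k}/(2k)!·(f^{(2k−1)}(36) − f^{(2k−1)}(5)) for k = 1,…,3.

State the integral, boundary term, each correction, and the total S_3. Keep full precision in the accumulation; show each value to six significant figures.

S_3 ≈ 0.00356446

The integral term ∫_5^36 1/x^4 dx = 0.00265952.
½[f(5) + f(36)] = ½[0.00160000 + 5.95374e-07] = 0.000800298.
Integral + boundary = 0.00345982.
k=1: B_{2}/(2)! × [f^{(1)}(36) − f^{(1)}(5)] = 1/12 × (-6.61527e-08 − (-0.00128000)) = 0.000106661.
Running total after k=1: 0.00356648.
k=2: B_{4}/(4)! × [f^{(3)}(36) − f^{(3)}(5)] = −1/720 × (-1.53131e-09 − (-0.00153600)) = -2.13333e-06.
Running total after k=2: 0.00356435.
k=3: B_{6}/(6)! × [f^{(5)}(36) − f^{(5)}(5)] = 1/30240 × (-6.61678e-11 − (-0.00344064)) = 1.13778e-07.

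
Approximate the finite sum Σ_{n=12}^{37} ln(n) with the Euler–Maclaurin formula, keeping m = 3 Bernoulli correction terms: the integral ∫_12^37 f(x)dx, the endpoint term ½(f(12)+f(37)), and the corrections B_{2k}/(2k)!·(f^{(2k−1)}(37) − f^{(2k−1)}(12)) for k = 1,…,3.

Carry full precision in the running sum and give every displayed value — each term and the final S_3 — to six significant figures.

S_3 ≈ 81.8283

The integral term ∫_12^37 ln(x) dx = 78.7851.
Endpoint term: (f(12) + f(37))/2 = (2.48491 + 3.61092)/2 = 3.04791.
Integral + boundary = 81.8330.
k=1: B_{2}/(2)! × [f^{(1)}(37) − f^{(1)}(12)] = 1/12 × (0.0270270 − 0.0833333) = -0.00469219.
After k=1: 81.8283.
k=2: B_{4}/(4)! × [f^{(3)}(37) − f^{(3)}(12)] = −1/720 × (3.94843e-05 − 0.00115741) = 1.55267e-06.
After k=2: 81.8283.
k=3: B_{6}/(6)! × [f^{(5)}(37) − f^{(5)}(12)] = 1/30240 × (3.46101e-07 − 9.64506e-05) = -3.17806e-09.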